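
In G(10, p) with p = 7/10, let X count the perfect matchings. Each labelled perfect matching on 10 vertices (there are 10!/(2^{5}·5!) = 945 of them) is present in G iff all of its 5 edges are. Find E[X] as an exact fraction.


K_10 has 10!/(2^{5}·5!) = 945 labelled perfect matchings.
For each such perfect matching H, let X_H = 1 if all 5 edges of H are present in G. Then P[X_H = 1] = p^{5} = (7/10)^{5} = 16807/100000.
By linearity: E[X] = Σ_H E[X_H] = 945 · p^{5} = 945 · 16807/100000 = 3176523/20000.
Numerically: E[X] ≈ 158.83.

E[X] = 945 · (7/10)^{5} = 3176523/20000 ≈ 158.83.


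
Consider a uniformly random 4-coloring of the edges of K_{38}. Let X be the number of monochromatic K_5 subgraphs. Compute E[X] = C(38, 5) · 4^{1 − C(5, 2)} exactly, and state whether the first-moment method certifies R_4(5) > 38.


E[X] = C(38, 5) · 4^{1 − 10} = 501942 · 4^{−9} = 501942/262144.
As a reduced fraction: E[X] = 250971/131072 ≈ 1.91476.
Is E[X] < 1? NO.
Since E[X] ≥ 1, the first-moment bound is inconclusive at n = 38; it does NOT by itself certify R_4(5) > 38.

E[X] = 250971/131072 ≈ 1.91476; E[X] ≥ 1; first-moment method inconclusive here.


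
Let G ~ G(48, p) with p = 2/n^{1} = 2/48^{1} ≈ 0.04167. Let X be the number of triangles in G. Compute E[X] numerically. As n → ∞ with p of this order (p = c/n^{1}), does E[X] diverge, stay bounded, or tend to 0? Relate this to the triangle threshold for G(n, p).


Number of potential triangles: C(48, 3) = 17296.
Each occurs with probability p³ ≈ (0.04167)³ ≈ 7.233796e-05.
By linearity: E[X] = C(48, 3)·p³ ≈ 17296 · 7.233796e-05 ≈ 1.2512.
Here α = 1, so p = 2/n is exactly at the triangle threshold p ~ 1/n. Asymptotically E[X] → c³/6 = 2³/6 = 4/3 ≈ 1.3333, a bounded constant. In this regime the triangle count is asymptotically Poisson(c³/6).

E[X] ≈ 1.2512; in regime p = Θ(1/n^{1}) E[X] stays bounded (at the triangle threshold p ~ 1/n).


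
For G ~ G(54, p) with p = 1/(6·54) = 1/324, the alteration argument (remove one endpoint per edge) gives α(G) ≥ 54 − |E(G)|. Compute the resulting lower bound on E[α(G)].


E[|E(G)|] = C(54, 2)·p = 1431 · (1/324) = 53/12.
E[α(G)] ≥ n − E[|E(G)|] = 54 − 53/12 = 595/12.
Numerically: ≈ 49.5833.
(This is only a lower bound; the true E[α(G)] may be larger.)

E[α(G)] ≥ 595/12 ≈ 49.5833.


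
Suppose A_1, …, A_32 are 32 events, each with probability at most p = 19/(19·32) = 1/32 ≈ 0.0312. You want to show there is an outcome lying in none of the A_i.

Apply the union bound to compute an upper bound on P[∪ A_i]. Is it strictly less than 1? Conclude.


Union bound: P[∪_{i=1}^{32} A_i] ≤ Σ_i P[A_i] ≤ 32·p = 32·(1/32) = 1.
Numerically: 1 ≈ 1.0000.
Is 1 < 1? NO.
Since the bound 1 is ≥ 1, the union bound is uninformative here; it does NOT by itself certify existence.

32·p = 1 ≈ 1.0000; existence NOT certified by the union bound.


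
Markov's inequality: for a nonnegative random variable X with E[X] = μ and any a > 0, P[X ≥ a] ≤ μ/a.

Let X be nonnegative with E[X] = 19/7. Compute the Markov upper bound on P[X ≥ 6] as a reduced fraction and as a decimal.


μ = E[X] = 19/7, a = 6.
Markov: P[X ≥ 6] ≤ μ/a = (19/7)/6 = 19/42.
Numerically: ≈ 0.452.
(Since a = 6 > μ = 2.714, the bound 19/42 is < 1 and informative.)

P[X ≥ 6] ≤ 19/42 ≈ 0.452.


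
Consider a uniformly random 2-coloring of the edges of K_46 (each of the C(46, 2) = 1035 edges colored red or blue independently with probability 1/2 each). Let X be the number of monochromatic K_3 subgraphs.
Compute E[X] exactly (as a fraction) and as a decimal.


Let X = Σ_S X_S over the C(46, 3) = 15180 subsets S of size 3, where X_S = 1 if the K_3 on S is monochromatic.
For a fixed S, the K_3 on S has C(3, 2) = 3 edges. P[all 3 edges red] = (1/2)^3, and likewise for blue, so P[monochromatic] = 2·(1/2)^3 = 2^{1 − 3} = 1/4.
By linearity: E[X] = C(46, 3) · 2^{1 − 3} = 15180 · 1/4 = 3795.
Numerically: E[X] ≈ 3795.000.

E[X] = C(46,3)·2^(1−C(3,2)) = 3795 ≈ 3795.000.


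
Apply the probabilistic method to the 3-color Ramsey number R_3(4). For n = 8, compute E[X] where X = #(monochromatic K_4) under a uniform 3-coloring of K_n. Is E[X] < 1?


E[X] = C(8, 4) · 3^{1 − 6} = 70 · 3^{−5} = 70/243.
As a reduced fraction: E[X] = 70/243 ≈ 0.288.
Is E[X] < 1? YES.
Since E[X] < 1, there exists a 3-coloring of K_{8} with no monochromatic K_4; hence R_3(4) > 8.

E[X] = 70/243 ≈ 0.288; E[X] < 1, so R_3(4) > 8.


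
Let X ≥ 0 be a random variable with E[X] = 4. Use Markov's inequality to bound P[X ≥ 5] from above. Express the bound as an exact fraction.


μ = E[X] = 4, a = 5.
Markov: P[X ≥ 5] ≤ μ/a = (4)/5 = 4/5.
Numerically: ≈ 0.800000.
(Since a = 5 > μ = 4.000000, the bound 4/5 is < 1 and informative.)

P[X ≥ 5] ≤ 4/5 ≈ 0.800000.


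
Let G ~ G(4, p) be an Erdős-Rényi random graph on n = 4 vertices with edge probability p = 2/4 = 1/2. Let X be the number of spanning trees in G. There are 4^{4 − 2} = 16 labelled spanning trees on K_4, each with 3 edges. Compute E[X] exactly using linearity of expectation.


K_4 has 4^{4 − 2} = 16 labelled spanning trees.
For each such spanning tree H, let X_H = 1 if all 3 edges of H are present in G. Then P[X_H = 1] = p^{3} = (1/2)^{3} = 1/8.
By linearity of expectation: E[X] = Σ_H E[X_H] = 16 · p^{3} = 16 · 1/8 = 2.
Numerically: E[X] ≈ 2.

E[X] = 16 · (1/2)^{3} = 2 ≈ 2.


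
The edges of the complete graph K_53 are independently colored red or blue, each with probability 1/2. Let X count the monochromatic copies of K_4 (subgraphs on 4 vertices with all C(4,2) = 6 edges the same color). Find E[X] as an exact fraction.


Let X = Σ_S X_S over the C(53, 4) = 292825 subsets S of size 4, where X_S = 1 if the K_4 on S is monochromatic.
For a fixed S, the K_4 on S has C(4, 2) = 6 edges. P[all 6 edges red] = (1/2)^6, and likewise for blue, so P[monochromatic] = 2·(1/2)^6 = 2^{1 − 6} = 1/32.
Summing: E[X] = C(53, 4) · 2^{1 − 6} = 292825 · 1/32 = 292825/32.
Numerically: E[X] ≈ 9150.7812.

E[X] = C(53,4)·2^(1−C(4,2)) = 292825/32 ≈ 9150.7812.


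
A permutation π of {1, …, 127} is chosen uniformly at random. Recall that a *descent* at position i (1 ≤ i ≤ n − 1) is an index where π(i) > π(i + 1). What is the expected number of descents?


Write X = Σ X_I over i = 1, …, 126, with X_I the indicator of one descent.
There are 126 indicators.
For each fixed i, the pair (π(i), π(i+1)) is a uniformly random ordered pair of distinct values from {1, …, 127}; by symmetry P[π(i) > π(i+1)] = 1/2.
By linearity: E[X] = 126 · (1/2) = (127 − 1) · (1/2) = 63 ≈ 63.00000.

E[X] = 63 = 63.00000.


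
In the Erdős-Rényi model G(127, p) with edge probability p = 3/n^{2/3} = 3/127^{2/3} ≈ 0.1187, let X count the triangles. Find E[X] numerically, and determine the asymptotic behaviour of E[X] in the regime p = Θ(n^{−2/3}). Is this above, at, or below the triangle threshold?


Number of potential triangles: C(127, 3) = 333375.
Each occurs with probability p³ ≈ (0.1187)³ ≈ 1.674003e-03.
By linearity: E[X] = C(127, 3)·p³ ≈ 333375 · 1.674003e-03 ≈ 558.0709.
Since α = 2/3 < 1, p = c/n^{2/3} ≫ 1/n is above the triangle threshold p ~ 1/n. Asymptotically E[X] ~ (c³/6)·n^{3(1−α)} = (3³/6)·n^{1} → ∞; triangles are abundant w.h.p.

E[X] ≈ 558.0709; in regime p = Θ(1/n^{2/3}) E[X] diverges (above the triangle threshold p ~ 1/n).


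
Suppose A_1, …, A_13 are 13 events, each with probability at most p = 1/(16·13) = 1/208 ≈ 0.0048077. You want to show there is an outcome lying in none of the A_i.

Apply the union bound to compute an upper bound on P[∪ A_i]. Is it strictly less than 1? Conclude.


Union bound: P[∪_{i=1}^{13} A_i] ≤ Σ_i P[A_i] ≤ 13·p = 13·(1/208) = 1/16.
Numerically: 1/16 ≈ 0.0625000.
Is 1/16 < 1? YES.
Since P[∪ A_i] ≤ 1/16 < 1, the complement has P[∩ A_i^c] ≥ 1 − 1/16 = 15/16 > 0, so some outcome avoids every A_i.

13·p = 1/16 ≈ 0.0625000; existence CERTIFIED by the union bound.


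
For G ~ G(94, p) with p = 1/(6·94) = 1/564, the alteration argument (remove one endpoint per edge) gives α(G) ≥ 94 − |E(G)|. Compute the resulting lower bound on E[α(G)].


E[|E(G)|] = C(94, 2)·p = 4371 · (1/564) = 31/4.
E[α(G)] ≥ n − E[|E(G)|] = 94 − 31/4 = 345/4.
Numerically: ≈ 86.250.
(This is only a lower bound; the true E[α(G)] may be larger.)

E[α(G)] ≥ 345/4 ≈ 86.250.


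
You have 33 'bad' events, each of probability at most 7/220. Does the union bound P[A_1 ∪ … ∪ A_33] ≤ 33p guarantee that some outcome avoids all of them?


Union bound: P[∪_{i=1}^{33} A_i] ≤ Σ_i P[A_i] ≤ 33·p = 33·(7/220) = 21/20.
Numerically: 21/20 ≈ 1.050000.
Is 21/20 < 1? NO.
Since the bound 21/20 is ≥ 1, the union bound is uninformative here; it does NOT by itself certify existence.

33·p = 21/20 ≈ 1.050000; existence NOT certified by the union bound.


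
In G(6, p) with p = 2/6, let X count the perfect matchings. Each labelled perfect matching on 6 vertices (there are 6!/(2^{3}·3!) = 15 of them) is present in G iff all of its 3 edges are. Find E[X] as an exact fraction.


K_6 has 6!/(2^{3}·3!) = 15 labelled perfect matchings.
For each such perfect matching H, let X_H = 1 if all 3 edges of H are present in G. Then P[X_H = 1] = p^{3} = (1/3)^{3} = 1/27.
Summing the indicators: E[X] = Σ_H E[X_H] = 15 · p^{3} = 15 · 1/27 = 5/9.
Numerically: E[X] ≈ 0.5556.

E[X] = 15 · (1/3)^{3} = 5/9 ≈ 0.5556.


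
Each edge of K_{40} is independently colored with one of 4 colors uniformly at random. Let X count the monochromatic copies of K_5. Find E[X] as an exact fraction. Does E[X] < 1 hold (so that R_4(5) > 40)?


E[X] = C(40, 5) · 4^{1 − 10} = 658008 · 4^{−9} = 658008/262144.
As a reduced fraction: E[X] = 82251/32768 ≈ 2.51010.
Is E[X] < 1? NO.
Since E[X] ≥ 1, the first-moment bound is inconclusive at n = 40; it does NOT by itself certify R_4(5) > 40.

E[X] = 82251/32768 ≈ 2.51010; E[X] ≥ 1; first-moment method inconclusive here.


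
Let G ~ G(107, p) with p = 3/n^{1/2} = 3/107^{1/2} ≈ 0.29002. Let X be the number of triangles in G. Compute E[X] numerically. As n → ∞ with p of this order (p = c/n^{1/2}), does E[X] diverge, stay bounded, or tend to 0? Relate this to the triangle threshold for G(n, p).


Number of potential triangles: C(107, 3) = 198485.
Each occurs with probability p³ ≈ (0.29002)³ ≈ 2.4394285e-02.
By linearity: E[X] = C(107, 3)·p³ ≈ 198485 · 2.4394285e-02 ≈ 4841.89971.
Since α = 1/2 < 1, p = c/n^{1/2} ≫ 1/n is above the triangle threshold p ~ 1/n. Asymptotically E[X] ~ (c³/6)·n^{3(1−α)} = (3³/6)·n^{1.5} → ∞; triangles are abundant w.h.p.

E[X] ≈ 4841.89971; in regime p = Θ(1/n^{1/2}) E[X] diverges (above the triangle threshold p ~ 1/n).


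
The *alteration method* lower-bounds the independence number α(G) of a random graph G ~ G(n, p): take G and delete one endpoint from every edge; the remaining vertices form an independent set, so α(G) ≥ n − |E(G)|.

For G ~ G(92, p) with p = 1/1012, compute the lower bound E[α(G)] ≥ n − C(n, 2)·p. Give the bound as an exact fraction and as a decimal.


E[|E(G)|] = C(92, 2)·p = 4186 · (1/1012) = 91/22.
E[α(G)] ≥ n − E[|E(G)|] = 92 − 91/22 = 1933/22.
Numerically: ≈ 87.86364.
(This is only a lower bound; the true E[α(G)] may be larger.)

E[α(G)] ≥ 1933/22 ≈ 87.86364.


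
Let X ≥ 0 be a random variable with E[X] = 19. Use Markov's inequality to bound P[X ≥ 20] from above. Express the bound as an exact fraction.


μ = E[X] = 19, a = 20.
Markov: P[X ≥ 20] ≤ μ/a = (19)/20 = 19/20.
Numerically: ≈ 0.950000.
(Since a = 20 > μ = 19.000000, the bound 19/20 is < 1 and informative.)

P[X ≥ 20] ≤ 19/20 ≈ 0.950000.


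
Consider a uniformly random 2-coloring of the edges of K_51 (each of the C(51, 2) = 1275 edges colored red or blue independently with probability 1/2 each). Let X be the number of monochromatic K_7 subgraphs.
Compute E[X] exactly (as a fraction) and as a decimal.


Let X = Σ_S X_S over the C(51, 7) = 115775100 subsets S of size 7, where X_S = 1 if the K_7 on S is monochromatic.
For a fixed S, the K_7 on S has C(7, 2) = 21 edges. P[all 21 edges red] = (1/2)^21, and likewise for blue, so P[monochromatic] = 2·(1/2)^21 = 2^{1 − 21} = 1/1048576.
By linearity of expectation: E[X] = C(51, 7) · 2^{1 − 21} = 115775100 · 1/1048576 = 28943775/262144.
Numerically: E[X] ≈ 110.41174.

E[X] = C(51,7)·2^(1−C(7,2)) = 28943775/262144 ≈ 110.41174.


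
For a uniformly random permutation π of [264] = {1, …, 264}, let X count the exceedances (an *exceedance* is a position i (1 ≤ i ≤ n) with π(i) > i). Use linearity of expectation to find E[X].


Write X = Σ_{i=1}^{264} X_i, where X_i = 1_{π(i) > i}.
For each fixed i, π(i) is uniform over {1, …, 264} (marginal of a uniform permutation), so P[π(i) > i] = (n − i)/n. Summing: Σ_{i=1}^{264} (n − i)/n = (0 + 1 + … + 263)/264 = 264(264 − 1)/(2·264) = (264 − 1)/2.
Hence E[X] = Σ_{i=1}^{264} (264 − i)/264 = 263/2 ≈ 131.5000.

E[X] = 263/2 = 131.5000.


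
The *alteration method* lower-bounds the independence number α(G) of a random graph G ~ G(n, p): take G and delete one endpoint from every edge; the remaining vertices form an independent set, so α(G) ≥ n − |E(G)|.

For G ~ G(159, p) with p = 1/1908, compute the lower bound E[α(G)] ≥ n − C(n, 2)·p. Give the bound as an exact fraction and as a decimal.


E[|E(G)|] = C(159, 2)·p = 12561 · (1/1908) = 79/12.
E[α(G)] ≥ n − E[|E(G)|] = 159 − 79/12 = 1829/12.
Numerically: ≈ 152.4167.
(This is only a lower bound; the true E[α(G)] may be larger.)

E[α(G)] ≥ 1829/12 ≈ 152.4167.


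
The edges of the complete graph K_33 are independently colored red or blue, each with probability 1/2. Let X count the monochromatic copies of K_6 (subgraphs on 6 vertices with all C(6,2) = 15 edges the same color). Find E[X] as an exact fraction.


Let X = Σ_S X_S over the C(33, 6) = 1107568 subsets S of size 6, where X_S = 1 if the K_6 on S is monochromatic.
For a fixed S, the K_6 on S has C(6, 2) = 15 edges. P[all 15 edges red] = (1/2)^15, and likewise for blue, so P[monochromatic] = 2·(1/2)^15 = 2^{1 − 15} = 1/16384.
Summing: E[X] = C(33, 6) · 2^{1 − 15} = 1107568 · 1/16384 = 69223/1024.
Numerically: E[X] ≈ 67.6006.

E[X] = C(33,6)·2^(1−C(6,2)) = 69223/1024 ≈ 67.6006.


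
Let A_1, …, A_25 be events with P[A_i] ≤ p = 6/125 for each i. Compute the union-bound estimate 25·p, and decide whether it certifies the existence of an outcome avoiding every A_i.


Union bound: P[∪_{i=1}^{25} A_i] ≤ Σ_i P[A_i] ≤ 25·p = 25·(6/125) = 6/5.
Numerically: 6/5 ≈ 1.2000000.
Is 6/5 < 1? NO.
Since the bound 6/5 is ≥ 1, the union bound is uninformative here; it does NOT by itself certify existence.

25·p = 6/5 ≈ 1.2000000; existence NOT certified by the union bound.


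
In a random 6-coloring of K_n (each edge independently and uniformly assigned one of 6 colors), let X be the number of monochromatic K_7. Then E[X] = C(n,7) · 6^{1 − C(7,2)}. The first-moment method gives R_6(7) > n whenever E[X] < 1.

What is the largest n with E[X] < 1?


We need C(n, 7) · 6^{1 − 21} < 1, i.e. C(n, 7) < 6^{21 − 1} = 3656158440062976.
Check values of n near the boundary:
  n = 564: C(564, 7) = 3469685994423792; 3469685994423792 < 3656158440062976? YES
  n = 565: C(565, 7) = 3513212521235560; 3513212521235560 < 3656158440062976? YES
  n = 566: C(566, 7) = 3557206237959440; 3557206237959440 < 3656158440062976? YES
  n = 567: C(567, 7) = 3601671315933933; 3601671315933933 < 3656158440062976? YES
  n = 568: C(568, 7) = 3646611956239704; 3646611956239704 < 3656158440062976? YES
  n = 569: C(569, 7) = 3692032389858348; 3692032389858348 < 3656158440062976? NO
  n = 570: C(570, 7) = 3737936877831720; 3737936877831720 < 3656158440062976? NO
The largest n with C(n, 7) < 3656158440062976 is n = 568 (where E[X] = 16882462760369/16926659444736 ≈ 0.997). Hence R_6(7) > 568, i.e. R_6(7) ≥ 569.

Largest n = 568; hence R_6(7) > 568.


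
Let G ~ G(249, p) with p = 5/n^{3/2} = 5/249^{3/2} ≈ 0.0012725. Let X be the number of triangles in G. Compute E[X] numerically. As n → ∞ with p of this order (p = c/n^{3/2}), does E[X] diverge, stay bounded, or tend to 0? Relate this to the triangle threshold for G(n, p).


Number of potential triangles: C(249, 3) = 2542124.
Each occurs with probability p³ ≈ (0.0012725)³ ≈ 2.0606914e-09.
By linearity: E[X] = C(249, 3)·p³ ≈ 2542124 · 2.0606914e-09 ≈ 0.00524.
Since α = 3/2 > 1, p = c/n^{3/2} = o(1/n) is below the triangle threshold p ~ 1/n. Asymptotically E[X] ~ (c³/6)·n^{3(1−α)} = (5³/6)·n^{-1.5} → 0, so by Markov's inequality G has no triangles w.h.p.

E[X] ≈ 0.00524; in regime p = Θ(1/n^{3/2}) E[X] tends to 0 (below the triangle threshold p ~ 1/n).


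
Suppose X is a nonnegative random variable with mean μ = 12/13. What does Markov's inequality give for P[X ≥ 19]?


μ = E[X] = 12/13, a = 19.
Markov: P[X ≥ 19] ≤ μ/a = (12/13)/19 = 12/247.
Numerically: ≈ 0.048583.
(Since a = 19 > μ = 0.923077, the bound 12/247 is < 1 and informative.)

P[X ≥ 19] ≤ 12/247 ≈ 0.048583.


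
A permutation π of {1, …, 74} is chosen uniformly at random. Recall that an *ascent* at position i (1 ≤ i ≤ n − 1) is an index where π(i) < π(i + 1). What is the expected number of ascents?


Write X = Σ X_I over i = 1, …, 73, with X_I the indicator of one ascent.
There are 73 indicators.
For each fixed i, the pair (π(i), π(i+1)) is a uniformly random ordered pair of distinct values from {1, …, 74}; by symmetry P[π(i) < π(i+1)] = 1/2.
By linearity: E[X] = 73 · (1/2) = (74 − 1) · (1/2) = 73/2 ≈ 36.50000.

E[X] = 73/2 = 36.50000.


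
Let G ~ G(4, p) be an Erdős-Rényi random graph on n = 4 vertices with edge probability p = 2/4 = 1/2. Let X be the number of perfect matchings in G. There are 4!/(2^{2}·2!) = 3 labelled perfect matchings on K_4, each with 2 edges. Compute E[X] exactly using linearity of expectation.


K_4 has 4!/(2^{2}·2!) = 3 labelled perfect matchings.
For each such perfect matching H, let X_H = 1 if all 2 edges of H are present in G. Then P[X_H = 1] = p^{2} = (1/2)^{2} = 1/4.
Summing the indicators: E[X] = Σ_H E[X_H] = 3 · p^{2} = 3 · 1/4 = 3/4.
Numerically: E[X] ≈ 0.75.

E[X] = 3 · (1/2)^{2} = 3/4 ≈ 0.75.


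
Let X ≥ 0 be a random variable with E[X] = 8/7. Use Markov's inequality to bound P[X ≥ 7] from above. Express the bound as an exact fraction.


μ = E[X] = 8/7, a = 7.
Markov: P[X ≥ 7] ≤ μ/a = (8/7)/7 = 8/49.
Numerically: ≈ 0.1633.
(Since a = 7 > μ = 1.1429, the bound 8/49 is < 1 and informative.)

P[X ≥ 7] ≤ 8/49 ≈ 0.1633.


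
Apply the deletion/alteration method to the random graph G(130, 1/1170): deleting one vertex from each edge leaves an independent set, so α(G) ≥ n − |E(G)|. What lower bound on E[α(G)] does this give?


E[|E(G)|] = C(130, 2)·p = 8385 · (1/1170) = 43/6.
E[α(G)] ≥ n − E[|E(G)|] = 130 − 43/6 = 737/6.
Numerically: ≈ 122.833.
(This is only a lower bound; the true E[α(G)] may be larger.)

E[α(G)] ≥ 737/6 ≈ 122.833.


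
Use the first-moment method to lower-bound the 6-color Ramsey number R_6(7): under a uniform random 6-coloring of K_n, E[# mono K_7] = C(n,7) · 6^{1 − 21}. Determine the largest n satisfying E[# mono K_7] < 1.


We need C(n, 7) · 6^{1 − 21} < 1, i.e. C(n, 7) < 6^{21 − 1} = 3656158440062976.
Check values of n near the boundary:
  n = 566: C(566, 7) = 3557206237959440; 3557206237959440 < 3656158440062976? YES
  n = 567: C(567, 7) = 3601671315933933; 3601671315933933 < 3656158440062976? YES
  n = 568: C(568, 7) = 3646611956239704; 3646611956239704 < 3656158440062976? YES
  n = 569: C(569, 7) = 3692032389858348; 3692032389858348 < 3656158440062976? NO
The largest n with C(n, 7) < 3656158440062976 is n = 568 (where E[X] = 16882462760369/16926659444736 ≈ 0.997389). Hence R_6(7) > 568, i.e. R_6(7) ≥ 569.

Largest n = 568; hence R_6(7) > 568.


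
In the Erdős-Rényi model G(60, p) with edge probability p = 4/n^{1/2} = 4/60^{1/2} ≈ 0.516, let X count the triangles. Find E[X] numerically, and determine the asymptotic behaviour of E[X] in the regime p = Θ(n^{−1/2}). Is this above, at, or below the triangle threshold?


Number of potential triangles: C(60, 3) = 34220.
Each occurs with probability p³ ≈ (0.516)³ ≈ 1.37706e-01.
By linearity: E[X] = C(60, 3)·p³ ≈ 34220 · 1.37706e-01 ≈ 4712.302.
Since α = 1/2 < 1, p = c/n^{1/2} ≫ 1/n is above the triangle threshold p ~ 1/n. Asymptotically E[X] ~ (c³/6)·n^{3(1−α)} = (4³/6)·n^{1.5} → ∞; triangles are abundant w.h.p.

E[X] ≈ 4712.302; in regime p = Θ(1/n^{1/2}) E[X] diverges (above the triangle threshold p ~ 1/n).


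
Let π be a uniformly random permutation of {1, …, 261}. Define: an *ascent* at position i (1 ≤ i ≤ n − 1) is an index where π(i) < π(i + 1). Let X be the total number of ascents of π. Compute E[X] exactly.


Write X = Σ X_I over i = 1, …, 260, with X_I the indicator of one ascent.
There are 260 indicators.
For each fixed i, the pair (π(i), π(i+1)) is a uniformly random ordered pair of distinct values from {1, …, 261}; by symmetry P[π(i) < π(i+1)] = 1/2.
By linearity: E[X] = 260 · (1/2) = (261 − 1) · (1/2) = 130 ≈ 130.0000.

E[X] = 130 = 130.0000.


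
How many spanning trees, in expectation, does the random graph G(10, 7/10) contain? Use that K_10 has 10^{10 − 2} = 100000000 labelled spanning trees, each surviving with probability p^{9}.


K_10 has 10^{10 − 2} = 100000000 labelled spanning trees.
For each such spanning tree H, let X_H = 1 if all 9 edges of H are present in G. Then P[X_H = 1] = p^{9} = (7/10)^{9} = 40353607/1000000000.
Summing the indicators: E[X] = Σ_H E[X_H] = 100000000 · p^{9} = 100000000 · 40353607/1000000000 = 40353607/10.
Numerically: E[X] ≈ 4.0354e+06.

E[X] = 100000000 · (7/10)^{9} = 40353607/10 ≈ 4.0354e+06.


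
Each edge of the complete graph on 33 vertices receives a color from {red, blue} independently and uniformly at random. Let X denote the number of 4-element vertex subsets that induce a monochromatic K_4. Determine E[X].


Let X = Σ_S X_S over the C(33, 4) = 40920 subsets S of size 4, where X_S = 1 if the K_4 on S is monochromatic.
For a fixed S, the K_4 on S has C(4, 2) = 6 edges. P[all 6 edges red] = (1/2)^6, and likewise for blue, so P[monochromatic] = 2·(1/2)^6 = 2^{1 − 6} = 1/32.
Summing: E[X] = C(33, 4) · 2^{1 − 6} = 40920 · 1/32 = 5115/4.
Numerically: E[X] ≈ 1278.75000.

E[X] = C(33,4)·2^(1−C(4,2)) = 5115/4 ≈ 1278.75000.


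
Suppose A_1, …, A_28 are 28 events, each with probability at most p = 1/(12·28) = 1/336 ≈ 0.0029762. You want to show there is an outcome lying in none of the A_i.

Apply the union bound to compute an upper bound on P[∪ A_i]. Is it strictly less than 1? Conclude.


Union bound: P[∪_{i=1}^{28} A_i] ≤ Σ_i P[A_i] ≤ 28·p = 28·(1/336) = 1/12.
Numerically: 1/12 ≈ 0.0833333.
Is 1/12 < 1? YES.
Since P[∪ A_i] ≤ 1/12 < 1, the complement has P[∩ A_i^c] ≥ 1 − 1/12 = 11/12 > 0, so some outcome avoids every A_i.

28·p = 1/12 ≈ 0.0833333; existence CERTIFIED by the union bound.


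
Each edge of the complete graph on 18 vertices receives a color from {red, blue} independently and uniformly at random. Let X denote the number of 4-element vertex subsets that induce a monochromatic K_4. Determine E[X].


Let X = Σ_S X_S over the C(18, 4) = 3060 subsets S of size 4, where X_S = 1 if the K_4 on S is monochromatic.
For a fixed S, the K_4 on S has C(4, 2) = 6 edges. P[all 6 edges red] = (1/2)^6, and likewise for blue, so P[monochromatic] = 2·(1/2)^6 = 2^{1 − 6} = 1/32.
By linearity: E[X] = C(18, 4) · 2^{1 − 6} = 3060 · 1/32 = 765/8.
Numerically: E[X] ≈ 95.625000.

E[X] = C(18,4)·2^(1−C(4,2)) = 765/8 ≈ 95.625000.


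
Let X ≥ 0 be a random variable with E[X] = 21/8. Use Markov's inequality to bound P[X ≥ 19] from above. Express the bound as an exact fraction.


μ = E[X] = 21/8, a = 19.
Markov: P[X ≥ 19] ≤ μ/a = (21/8)/19 = 21/152.
Numerically: ≈ 0.13816.
(Since a = 19 > μ = 2.62500, the bound 21/152 is < 1 and informative.)

P[X ≥ 19] ≤ 21/152 ≈ 0.13816.


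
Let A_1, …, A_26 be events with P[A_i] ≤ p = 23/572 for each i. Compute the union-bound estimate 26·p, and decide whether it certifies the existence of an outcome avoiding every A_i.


Union bound: P[∪_{i=1}^{26} A_i] ≤ Σ_i P[A_i] ≤ 26·p = 26·(23/572) = 23/22.
Numerically: 23/22 ≈ 1.0455.
Is 23/22 < 1? NO.
Since the bound 23/22 is ≥ 1, the union bound is uninformative here; it does NOT by itself certify existence.

26·p = 23/22 ≈ 1.0455; existence NOT certified by the union bound.


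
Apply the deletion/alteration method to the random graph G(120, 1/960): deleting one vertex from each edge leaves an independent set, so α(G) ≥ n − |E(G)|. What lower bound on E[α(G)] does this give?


E[|E(G)|] = C(120, 2)·p = 7140 · (1/960) = 119/16.
E[α(G)] ≥ n − E[|E(G)|] = 120 − 119/16 = 1801/16.
Numerically: ≈ 112.56250.
(This is only a lower bound; the true E[α(G)] may be larger.)

E[α(G)] ≥ 1801/16 ≈ 112.56250.


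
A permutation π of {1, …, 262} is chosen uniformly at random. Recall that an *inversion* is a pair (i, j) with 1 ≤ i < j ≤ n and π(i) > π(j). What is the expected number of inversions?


Write X = Σ X_I over the C(262, 2) = 34191 pairs i < j, with X_I the indicator of one inversion.
There are 34191 indicators.
For each fixed pair i < j, the values π(i) and π(j) are two distinct elements of {1, …, 262} in uniformly random order; by symmetry P[π(i) > π(j)] = 1/2.
By linearity: E[X] = 34191 · (1/2) = C(262, 2) · (1/2) = 34191/2 = 34191/2 ≈ 17095.500000.

E[X] = 34191/2 = 17095.500000.


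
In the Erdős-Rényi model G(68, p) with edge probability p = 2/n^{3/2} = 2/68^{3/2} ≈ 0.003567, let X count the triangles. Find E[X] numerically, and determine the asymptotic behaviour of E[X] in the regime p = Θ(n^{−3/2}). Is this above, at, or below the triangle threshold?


Number of potential triangles: C(68, 3) = 50116.
Each occurs with probability p³ ≈ (0.003567)³ ≈ 4.537325e-08.
By linearity: E[X] = C(68, 3)·p³ ≈ 50116 · 4.537325e-08 ≈ 0.0023.
Since α = 3/2 > 1, p = c/n^{3/2} = o(1/n) is below the triangle threshold p ~ 1/n. Asymptotically E[X] ~ (c³/6)·n^{3(1−α)} = (2³/6)·n^{-1.5} → 0, so by Markov's inequality G has no triangles w.h.p.

E[X] ≈ 0.0023; in regime p = Θ(1/n^{3/2}) E[X] tends to 0 (below the triangle threshold p ~ 1/n).


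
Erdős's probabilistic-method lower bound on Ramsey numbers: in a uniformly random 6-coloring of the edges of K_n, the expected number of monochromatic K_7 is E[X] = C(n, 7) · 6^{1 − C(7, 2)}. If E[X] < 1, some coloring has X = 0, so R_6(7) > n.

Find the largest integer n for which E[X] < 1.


We need C(n, 7) · 6^{1 − 21} < 1, i.e. C(n, 7) < 6^{21 − 1} = 3656158440062976.
Check values of n near the boundary:
  n = 562: C(562, 7) = 3384017972944752; 3384017972944752 < 3656158440062976? YES
  n = 563: C(563, 7) = 3426622515769596; 3426622515769596 < 3656158440062976? YES
  n = 564: C(564, 7) = 3469685994423792; 3469685994423792 < 3656158440062976? YES
  n = 565: C(565, 7) = 3513212521235560; 3513212521235560 < 3656158440062976? YES
  n = 566: C(566, 7) = 3557206237959440; 3557206237959440 < 3656158440062976? YES
  n = 567: C(567, 7) = 3601671315933933; 3601671315933933 < 3656158440062976? YES
  n = 568: C(568, 7) = 3646611956239704; 3646611956239704 < 3656158440062976? YES
  n = 569: C(569, 7) = 3692032389858348; 3692032389858348 < 3656158440062976? NO
  n = 570: C(570, 7) = 3737936877831720; 3737936877831720 < 3656158440062976? NO
The largest n with C(n, 7) < 3656158440062976 is n = 568 (where E[X] = 16882462760369/16926659444736 ≈ 0.9974). Hence R_6(7) > 568, i.e. R_6(7) ≥ 569.

Largest n = 568; hence R_6(7) > 568.


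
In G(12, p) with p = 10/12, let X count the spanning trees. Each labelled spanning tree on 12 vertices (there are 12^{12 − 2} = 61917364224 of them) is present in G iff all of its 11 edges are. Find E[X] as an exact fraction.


K_12 has 12^{12 − 2} = 61917364224 labelled spanning trees.
For each such spanning tree H, let X_H = 1 if all 11 edges of H are present in G. Then P[X_H = 1] = p^{11} = (5/6)^{11} = 48828125/362797056.
By linearity: E[X] = Σ_H E[X_H] = 61917364224 · p^{11} = 61917364224 · 48828125/362797056 = 25000000000/3.
Numerically: E[X] ≈ 8.33e+09.

E[X] = 61917364224 · (5/6)^{11} = 25000000000/3 ≈ 8.33e+09.


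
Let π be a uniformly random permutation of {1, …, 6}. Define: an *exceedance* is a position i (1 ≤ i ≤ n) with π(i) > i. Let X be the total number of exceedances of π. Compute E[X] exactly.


Write X = Σ_{i=1}^{6} X_i, where X_i = 1_{π(i) > i}.
For each fixed i, π(i) is uniform over {1, …, 6} (marginal of a uniform permutation), so P[π(i) > i] = (n − i)/n. Summing: Σ_{i=1}^{6} (n − i)/n = (0 + 1 + … + 5)/6 = 6(6 − 1)/(2·6) = (6 − 1)/2.
Hence E[X] = Σ_{i=1}^{6} (6 − i)/6 = 5/2 ≈ 2.5000.

E[X] = 5/2 = 2.5000.


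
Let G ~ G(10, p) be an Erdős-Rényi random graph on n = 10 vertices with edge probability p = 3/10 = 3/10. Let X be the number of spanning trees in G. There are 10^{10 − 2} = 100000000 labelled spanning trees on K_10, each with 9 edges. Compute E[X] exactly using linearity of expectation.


K_10 has 10^{10 − 2} = 100000000 labelled spanning trees.
For each such spanning tree H, let X_H = 1 if all 9 edges of H are present in G. Then P[X_H = 1] = p^{9} = (3/10)^{9} = 19683/1000000000.
By linearity: E[X] = Σ_H E[X_H] = 100000000 · p^{9} = 100000000 · 19683/1000000000 = 19683/10.
Numerically: E[X] ≈ 1968.3.

E[X] = 100000000 · (3/10)^{9} = 19683/10 ≈ 1968.3.


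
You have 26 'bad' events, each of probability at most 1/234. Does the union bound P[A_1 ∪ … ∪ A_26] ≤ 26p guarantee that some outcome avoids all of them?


Union bound: P[∪_{i=1}^{26} A_i] ≤ Σ_i P[A_i] ≤ 26·p = 26·(1/234) = 1/9.
Numerically: 1/9 ≈ 0.111.
Is 1/9 < 1? YES.
Since P[∪ A_i] ≤ 1/9 < 1, the complement has P[∩ A_i^c] ≥ 1 − 1/9 = 8/9 > 0, so some outcome avoids every A_i.

26·p = 1/9 ≈ 0.111; existence CERTIFIED by the union bound.


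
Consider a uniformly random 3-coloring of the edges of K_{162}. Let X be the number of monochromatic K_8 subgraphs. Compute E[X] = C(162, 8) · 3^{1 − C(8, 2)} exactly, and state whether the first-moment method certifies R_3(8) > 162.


E[X] = C(162, 8) · 3^{1 − 28} = 9870758125020 · 3^{−27} = 9870758125020/7625597484987.
As a reduced fraction: E[X] = 121861211420/94143178827 ≈ 1.2944242.
Is E[X] < 1? NO.
Since E[X] ≥ 1, the first-moment bound is inconclusive at n = 162; it does NOT by itself certify R_3(8) > 162.

E[X] = 121861211420/94143178827 ≈ 1.2944242; E[X] ≥ 1; first-moment method inconclusive here.


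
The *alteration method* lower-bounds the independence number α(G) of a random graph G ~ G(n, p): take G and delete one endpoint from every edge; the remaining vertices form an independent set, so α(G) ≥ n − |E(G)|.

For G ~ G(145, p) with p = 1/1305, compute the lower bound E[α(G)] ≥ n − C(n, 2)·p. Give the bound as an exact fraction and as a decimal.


E[|E(G)|] = C(145, 2)·p = 10440 · (1/1305) = 8.
E[α(G)] ≥ n − E[|E(G)|] = 145 − 8 = 137.
Numerically: ≈ 137.0000.
(This is only a lower bound; the true E[α(G)] may be larger.)

E[α(G)] ≥ 137 ≈ 137.0000.


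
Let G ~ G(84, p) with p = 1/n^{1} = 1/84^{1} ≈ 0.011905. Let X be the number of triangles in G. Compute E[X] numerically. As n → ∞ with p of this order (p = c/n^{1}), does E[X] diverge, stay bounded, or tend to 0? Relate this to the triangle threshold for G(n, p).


Number of potential triangles: C(84, 3) = 95284.
Each occurs with probability p³ ≈ (0.011905)³ ≈ 1.6871828e-06.
By linearity: E[X] = C(84, 3)·p³ ≈ 95284 · 1.6871828e-06 ≈ 0.16076.
Here α = 1, so p = 1/n is exactly at the triangle threshold p ~ 1/n. Asymptotically E[X] → c³/6 = 1³/6 = 1/6 ≈ 0.16667, a bounded constant. In this regime the triangle count is asymptotically Poisson(c³/6).

E[X] ≈ 0.16076; in regime p = Θ(1/n^{1}) E[X] stays bounded (at the triangle threshold p ~ 1/n).


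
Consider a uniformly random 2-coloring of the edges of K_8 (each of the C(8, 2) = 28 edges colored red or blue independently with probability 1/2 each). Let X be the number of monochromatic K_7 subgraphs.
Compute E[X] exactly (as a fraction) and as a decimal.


Let X = Σ_S X_S over the C(8, 7) = 8 subsets S of size 7, where X_S = 1 if the K_7 on S is monochromatic.
For a fixed S, the K_7 on S has C(7, 2) = 21 edges. P[all 21 edges red] = (1/2)^21, and likewise for blue, so P[monochromatic] = 2·(1/2)^21 = 2^{1 − 21} = 1/1048576.
Summing: E[X] = C(8, 7) · 2^{1 − 21} = 8 · 1/1048576 = 1/131072.
Numerically: E[X] ≈ 0.000008.

E[X] = C(8,7)·2^(1−C(7,2)) = 1/131072 ≈ 0.000008.


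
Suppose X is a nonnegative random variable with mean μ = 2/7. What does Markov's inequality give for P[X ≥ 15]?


μ = E[X] = 2/7, a = 15.
Markov: P[X ≥ 15] ≤ μ/a = (2/7)/15 = 2/105.
Numerically: ≈ 0.01905.
(Since a = 15 > μ = 0.28571, the bound 2/105 is < 1 and informative.)

P[X ≥ 15] ≤ 2/105 ≈ 0.01905.


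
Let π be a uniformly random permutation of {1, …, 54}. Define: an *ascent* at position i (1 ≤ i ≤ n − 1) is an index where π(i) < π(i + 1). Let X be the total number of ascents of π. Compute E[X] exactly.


Write X = Σ X_I over i = 1, …, 53, with X_I the indicator of one ascent.
There are 53 indicators.
For each fixed i, the pair (π(i), π(i+1)) is a uniformly random ordered pair of distinct values from {1, …, 54}; by symmetry P[π(i) < π(i+1)] = 1/2.
By linearity: E[X] = 53 · (1/2) = (54 − 1) · (1/2) = 53/2 ≈ 26.500.

E[X] = 53/2 = 26.500.


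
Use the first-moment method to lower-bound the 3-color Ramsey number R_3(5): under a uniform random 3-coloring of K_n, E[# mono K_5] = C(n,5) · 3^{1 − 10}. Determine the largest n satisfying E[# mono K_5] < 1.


We need C(n, 5) · 3^{1 − 10} < 1, i.e. C(n, 5) < 3^{10 − 1} = 19683.
Check values of n near the boundary:
  n = 16: C(16, 5) = 4368; 4368 < 19683? YES
  n = 17: C(17, 5) = 6188; 6188 < 19683? YES
  n = 18: C(18, 5) = 8568; 8568 < 19683? YES
  n = 19: C(19, 5) = 11628; 11628 < 19683? YES
  n = 20: C(20, 5) = 15504; 15504 < 19683? YES
  n = 21: C(21, 5) = 20349; 20349 < 19683? NO
The largest n with C(n, 5) < 19683 is n = 20 (where E[X] = 5168/6561 ≈ 0.7876848). Hence R_3(5) > 20, i.e. R_3(5) ≥ 21.

Largest n = 20; hence R_3(5) > 20.


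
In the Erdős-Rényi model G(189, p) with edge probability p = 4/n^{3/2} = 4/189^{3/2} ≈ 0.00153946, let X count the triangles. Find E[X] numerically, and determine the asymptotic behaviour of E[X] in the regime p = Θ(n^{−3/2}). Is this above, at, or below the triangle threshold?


Number of potential triangles: C(189, 3) = 1107414.
Each occurs with probability p³ ≈ (0.00153946)³ ≈ 3.64839503e-09.
By linearity: E[X] = C(189, 3)·p³ ≈ 1107414 · 3.64839503e-09 ≈ 0.004040.
Since α = 3/2 > 1, p = c/n^{3/2} = o(1/n) is below the triangle threshold p ~ 1/n. Asymptotically E[X] ~ (c³/6)·n^{3(1−α)} = (4³/6)·n^{-1.5} → 0, so by Markov's inequality G has no triangles w.h.p.

E[X] ≈ 0.004040; in regime p = Θ(1/n^{3/2}) E[X] tends to 0 (below the triangle threshold p ~ 1/n).


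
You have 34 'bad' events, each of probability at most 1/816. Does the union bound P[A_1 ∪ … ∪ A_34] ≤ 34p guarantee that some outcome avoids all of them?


Union bound: P[∪_{i=1}^{34} A_i] ≤ Σ_i P[A_i] ≤ 34·p = 34·(1/816) = 1/24.
Numerically: 1/24 ≈ 0.04167.
Is 1/24 < 1? YES.
Since P[∪ A_i] ≤ 1/24 < 1, the complement has P[∩ A_i^c] ≥ 1 − 1/24 = 23/24 > 0, so some outcome avoids every A_i.

34·p = 1/24 ≈ 0.04167; existence CERTIFIED by the union bound.


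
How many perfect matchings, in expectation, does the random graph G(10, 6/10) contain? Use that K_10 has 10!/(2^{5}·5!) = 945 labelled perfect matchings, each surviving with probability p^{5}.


K_10 has 10!/(2^{5}·5!) = 945 labelled perfect matchings.
For each such perfect matching H, let X_H = 1 if all 5 edges of H are present in G. Then P[X_H = 1] = p^{5} = (3/5)^{5} = 243/3125.
By linearity: E[X] = Σ_H E[X_H] = 945 · p^{5} = 945 · 243/3125 = 45927/625.
Numerically: E[X] ≈ 73.48.

E[X] = 945 · (3/5)^{5} = 45927/625 ≈ 73.48.


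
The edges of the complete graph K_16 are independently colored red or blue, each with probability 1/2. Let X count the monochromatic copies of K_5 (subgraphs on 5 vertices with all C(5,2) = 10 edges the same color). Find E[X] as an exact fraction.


Let X = Σ_S X_S over the C(16, 5) = 4368 subsets S of size 5, where X_S = 1 if the K_5 on S is monochromatic.
For a fixed S, the K_5 on S has C(5, 2) = 10 edges. P[all 10 edges red] = (1/2)^10, and likewise for blue, so P[monochromatic] = 2·(1/2)^10 = 2^{1 − 10} = 1/512.
By linearity of expectation: E[X] = C(16, 5) · 2^{1 − 10} = 4368 · 1/512 = 273/32.
Numerically: E[X] ≈ 8.531.

E[X] = C(16,5)·2^(1−C(5,2)) = 273/32 ≈ 8.531.


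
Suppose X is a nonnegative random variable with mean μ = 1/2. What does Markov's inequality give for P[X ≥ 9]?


μ = E[X] = 1/2, a = 9.
Markov: P[X ≥ 9] ≤ μ/a = (1/2)/9 = 1/18.
Numerically: ≈ 0.055556.
(Since a = 9 > μ = 0.500000, the bound 1/18 is < 1 and informative.)

P[X ≥ 9] ≤ 1/18 ≈ 0.055556.


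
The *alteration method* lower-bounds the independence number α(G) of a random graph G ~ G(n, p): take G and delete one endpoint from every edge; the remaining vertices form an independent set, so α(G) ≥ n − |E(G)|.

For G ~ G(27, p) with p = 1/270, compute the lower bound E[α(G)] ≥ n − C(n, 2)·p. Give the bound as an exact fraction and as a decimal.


E[|E(G)|] = C(27, 2)·p = 351 · (1/270) = 13/10.
E[α(G)] ≥ n − E[|E(G)|] = 27 − 13/10 = 257/10.
Numerically: ≈ 25.7000.
(This is only a lower bound; the true E[α(G)] may be larger.)

E[α(G)] ≥ 257/10 ≈ 25.7000.


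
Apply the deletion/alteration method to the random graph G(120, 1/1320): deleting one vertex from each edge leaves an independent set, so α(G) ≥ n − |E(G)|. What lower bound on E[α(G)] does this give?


E[|E(G)|] = C(120, 2)·p = 7140 · (1/1320) = 119/22.
E[α(G)] ≥ n − E[|E(G)|] = 120 − 119/22 = 2521/22.
Numerically: ≈ 114.590909.
(This is only a lower bound; the true E[α(G)] may be larger.)

E[α(G)] ≥ 2521/22 ≈ 114.590909.


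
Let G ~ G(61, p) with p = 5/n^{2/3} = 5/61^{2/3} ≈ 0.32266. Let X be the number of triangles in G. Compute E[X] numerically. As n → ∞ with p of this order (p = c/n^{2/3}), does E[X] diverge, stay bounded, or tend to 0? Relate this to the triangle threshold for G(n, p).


Number of potential triangles: C(61, 3) = 35990.
Each occurs with probability p³ ≈ (0.32266)³ ≈ 3.3593120e-02.
By linearity: E[X] = C(61, 3)·p³ ≈ 35990 · 3.3593120e-02 ≈ 1209.01639.
Since α = 2/3 < 1, p = c/n^{2/3} ≫ 1/n is above the triangle threshold p ~ 1/n. Asymptotically E[X] ~ (c³/6)·n^{3(1−α)} = (5³/6)·n^{1} → ∞; triangles are abundant w.h.p.

E[X] ≈ 1209.01639; in regime p = Θ(1/n^{2/3}) E[X] diverges (above the triangle threshold p ~ 1/n).


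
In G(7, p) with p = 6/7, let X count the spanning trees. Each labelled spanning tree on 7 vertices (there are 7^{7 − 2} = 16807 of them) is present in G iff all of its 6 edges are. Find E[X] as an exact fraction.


K_7 has 7^{7 − 2} = 16807 labelled spanning trees.
For each such spanning tree H, let X_H = 1 if all 6 edges of H are present in G. Then P[X_H = 1] = p^{6} = (6/7)^{6} = 46656/117649.
By linearity: E[X] = Σ_H E[X_H] = 16807 · p^{6} = 16807 · 46656/117649 = 46656/7.
Numerically: E[X] ≈ 6.67e+03.

E[X] = 16807 · (6/7)^{6} = 46656/7 ≈ 6.67e+03.
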